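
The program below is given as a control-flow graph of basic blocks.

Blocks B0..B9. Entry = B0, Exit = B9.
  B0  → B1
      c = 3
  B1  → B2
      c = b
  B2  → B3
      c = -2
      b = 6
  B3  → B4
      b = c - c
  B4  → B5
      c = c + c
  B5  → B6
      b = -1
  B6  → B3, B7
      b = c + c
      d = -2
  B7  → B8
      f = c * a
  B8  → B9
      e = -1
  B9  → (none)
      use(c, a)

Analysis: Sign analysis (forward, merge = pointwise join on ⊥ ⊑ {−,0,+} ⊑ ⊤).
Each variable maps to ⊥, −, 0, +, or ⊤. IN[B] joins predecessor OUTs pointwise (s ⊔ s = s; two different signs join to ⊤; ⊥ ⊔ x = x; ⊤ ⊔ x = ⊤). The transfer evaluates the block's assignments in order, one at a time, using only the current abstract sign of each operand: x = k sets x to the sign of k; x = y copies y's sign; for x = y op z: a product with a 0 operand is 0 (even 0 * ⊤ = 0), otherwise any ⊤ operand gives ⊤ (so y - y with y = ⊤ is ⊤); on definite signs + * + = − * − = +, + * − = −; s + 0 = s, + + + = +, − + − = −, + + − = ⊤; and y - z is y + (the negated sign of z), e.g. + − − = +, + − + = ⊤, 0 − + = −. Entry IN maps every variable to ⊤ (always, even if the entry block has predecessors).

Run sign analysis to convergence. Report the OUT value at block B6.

Answer: {a: ⊤, b: -, c: -, d: -, e: ⊤, f: ⊤}

Trace:
Converged values:
  B0:   IN=(all ⊤)   OUT={c:+; rest ⊤}
  B1:   IN={c:+; rest ⊤}   OUT=(all ⊤)
  B2:   IN=(all ⊤)   OUT={b:+, c:-; rest ⊤}
  B3:   IN={c:-; rest ⊤}   OUT={c:-; rest ⊤}
  B4:   IN={c:-; rest ⊤}   OUT={c:-; rest ⊤}
  B5:   IN={c:-; rest ⊤}   OUT={b:-, c:-; rest ⊤}
  B6:   IN={b:-, c:-; rest ⊤}   OUT={b:-, c:-, d:-; rest ⊤}
  B7:   IN={b:-, c:-, d:-; rest ⊤}   OUT={b:-, c:-, d:-; rest ⊤}
  B8:   IN={b:-, c:-, d:-; rest ⊤}   OUT={b:-, c:-, d:-, e:-; rest ⊤}
  B9:   IN={b:-, c:-, d:-, e:-; rest ⊤}   OUT={b:-, c:-, d:-, e:-; rest ⊤}

Merge at B6: IN[B6] = OUT[B5] = {a: ⊤, b: -, c: -, d: ⊤, e: ⊤, f: ⊤}
Applying B6's transfer function to that IN value gives OUT[B6] (row B6 above).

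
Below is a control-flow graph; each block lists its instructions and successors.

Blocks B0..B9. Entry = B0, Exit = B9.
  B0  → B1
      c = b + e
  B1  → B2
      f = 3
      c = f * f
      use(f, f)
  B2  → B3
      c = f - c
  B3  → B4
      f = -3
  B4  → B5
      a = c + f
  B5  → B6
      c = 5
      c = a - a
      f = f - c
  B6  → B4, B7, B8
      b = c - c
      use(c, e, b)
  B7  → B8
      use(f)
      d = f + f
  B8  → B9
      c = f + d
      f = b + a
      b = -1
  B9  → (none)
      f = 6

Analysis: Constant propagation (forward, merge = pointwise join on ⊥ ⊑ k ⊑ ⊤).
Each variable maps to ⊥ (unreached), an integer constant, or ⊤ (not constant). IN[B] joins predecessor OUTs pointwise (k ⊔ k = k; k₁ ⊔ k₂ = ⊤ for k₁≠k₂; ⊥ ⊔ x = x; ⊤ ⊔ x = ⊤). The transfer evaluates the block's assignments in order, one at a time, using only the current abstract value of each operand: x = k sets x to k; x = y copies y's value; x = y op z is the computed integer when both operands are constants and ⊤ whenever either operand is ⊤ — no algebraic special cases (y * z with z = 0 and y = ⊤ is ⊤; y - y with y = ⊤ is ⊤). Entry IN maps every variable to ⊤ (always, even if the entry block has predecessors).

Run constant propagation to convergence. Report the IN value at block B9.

Fixpoint table:
  B0:  IN=(all ⊤)  OUT=(all ⊤)
  B1:  IN=(all ⊤)  OUT={c:9, f:3; rest ⊤}
  B2:  IN={c:9, f:3; rest ⊤}  OUT={c:-6, f:3; rest ⊤}
  B3:  IN={c:-6, f:3; rest ⊤}  OUT={c:-6, f:-3; rest ⊤}
  B4:  IN=(all ⊤)  OUT=(all ⊤)
  B5:  IN=(all ⊤)  OUT=(all ⊤)
  B6:  IN=(all ⊤)  OUT=(all ⊤)
  B7:  IN=(all ⊤)  OUT=(all ⊤)
  B8:  IN=(all ⊤)  OUT={b:-1; rest ⊤}
  B9:  IN={b:-1; rest ⊤}  OUT={b:-1, f:6; rest ⊤}

Merge at B9: IN[B9] = OUT[B8] = {a: ⊤, b: -1, c: ⊤, d: ⊤, e: ⊤, f: ⊤}

Answer: {a: ⊤, b: -1, c: ⊤, d: ⊤, e: ⊤, f: ⊤}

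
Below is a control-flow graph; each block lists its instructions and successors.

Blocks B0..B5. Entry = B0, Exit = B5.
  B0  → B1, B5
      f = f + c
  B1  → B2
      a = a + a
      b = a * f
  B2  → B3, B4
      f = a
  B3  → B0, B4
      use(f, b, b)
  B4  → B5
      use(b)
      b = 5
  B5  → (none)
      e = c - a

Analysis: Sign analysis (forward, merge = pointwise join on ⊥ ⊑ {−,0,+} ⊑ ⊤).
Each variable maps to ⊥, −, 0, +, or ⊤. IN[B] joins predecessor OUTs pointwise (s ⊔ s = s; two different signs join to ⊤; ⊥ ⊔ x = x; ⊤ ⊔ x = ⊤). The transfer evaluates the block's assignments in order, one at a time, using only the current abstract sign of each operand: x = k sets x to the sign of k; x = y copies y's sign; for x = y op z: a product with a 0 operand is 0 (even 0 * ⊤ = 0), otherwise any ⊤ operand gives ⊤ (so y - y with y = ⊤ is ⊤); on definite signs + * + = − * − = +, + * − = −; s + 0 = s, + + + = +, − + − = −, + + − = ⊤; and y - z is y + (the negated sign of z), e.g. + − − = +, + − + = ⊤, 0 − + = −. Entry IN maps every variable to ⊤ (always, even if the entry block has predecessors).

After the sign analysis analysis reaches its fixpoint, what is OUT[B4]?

Answer: {a: ⊤, b: +, c: ⊤, d: ⊤, e: ⊤, f: ⊤}

Working:
Fixpoint table:
  B0: | IN=(all ⊤) | OUT=(all ⊤)
  B1: | IN=(all ⊤) | OUT=(all ⊤)
  B2: | IN=(all ⊤) | OUT=(all ⊤)
  B3: | IN=(all ⊤) | OUT=(all ⊤)
  B4: | IN=(all ⊤) | OUT={b:+; rest ⊤}
  B5: | IN=(all ⊤) | OUT=(all ⊤)

Merge at B4: IN[B4] = OUT[B2] ⊔ OUT[B3] = {a: ⊤, b: ⊤, c: ⊤, d: ⊤, e: ⊤, f: ⊤}
Applying B4's transfer function to that IN value gives OUT[B4] (row B4 above).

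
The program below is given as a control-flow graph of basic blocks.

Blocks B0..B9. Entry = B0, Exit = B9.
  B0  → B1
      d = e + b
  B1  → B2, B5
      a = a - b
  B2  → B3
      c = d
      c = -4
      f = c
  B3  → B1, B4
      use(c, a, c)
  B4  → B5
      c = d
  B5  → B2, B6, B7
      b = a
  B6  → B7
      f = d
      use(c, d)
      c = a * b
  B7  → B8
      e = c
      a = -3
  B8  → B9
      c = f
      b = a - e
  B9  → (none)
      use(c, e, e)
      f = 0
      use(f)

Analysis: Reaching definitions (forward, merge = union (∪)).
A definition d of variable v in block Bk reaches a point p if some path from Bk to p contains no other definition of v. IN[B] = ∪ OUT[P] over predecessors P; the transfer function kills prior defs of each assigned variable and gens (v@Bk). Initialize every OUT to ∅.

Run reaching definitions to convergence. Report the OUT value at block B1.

Answer: {a@B1, b@B5, c@B2, d@B0, f@B2}

Derivation:
Per-block solution:
  B0: | IN={} | OUT={d@B0}
  B1: | IN={a@B1, b@B5, c@B2, d@B0, f@B2} | OUT={a@B1, b@B5, c@B2, d@B0, f@B2}
  B2: | IN={a@B1, b@B5, c@B2, c@B4, d@B0, f@B2} | OUT={a@B1, b@B5, c@B2, d@B0, f@B2}
  B3: | IN={a@B1, b@B5, c@B2, d@B0, f@B2} | OUT={a@B1, b@B5, c@B2, d@B0, f@B2}
  B4: | IN={a@B1, b@B5, c@B2, d@B0, f@B2} | OUT={a@B1, b@B5, c@B4, d@B0, f@B2}
  B5: | IN={a@B1, b@B5, c@B2, c@B4, d@B0, f@B2} | OUT={a@B1, b@B5, c@B2, c@B4, d@B0, f@B2}
  B6: | IN={a@B1, b@B5, c@B2, c@B4, d@B0, f@B2} | OUT={a@B1, b@B5, c@B6, d@B0, f@B6}
  B7: | IN={a@B1, b@B5, c@B2, c@B4, c@B6, d@B0, f@B2, f@B6} | OUT={a@B7, b@B5, c@B2, c@B4, c@B6, d@B0, e@B7, f@B2, f@B6}
  B8: | IN={a@B7, b@B5, c@B2, c@B4, c@B6, d@B0, e@B7, f@B2, f@B6} | OUT={a@B7, b@B8, c@B8, d@B0, e@B7, f@B2, f@B6}
  B9: | IN={a@B7, b@B8, c@B8, d@B0, e@B7, f@B2, f@B6} | OUT={a@B7, b@B8, c@B8, d@B0, e@B7, f@B9}

Merge at B1: IN[B1] = OUT[B0] ⊔ OUT[B3] = {a@B1, b@B5, c@B2, d@B0, f@B2}
Applying B1's transfer function to that IN value gives OUT[B1] (row B1 above).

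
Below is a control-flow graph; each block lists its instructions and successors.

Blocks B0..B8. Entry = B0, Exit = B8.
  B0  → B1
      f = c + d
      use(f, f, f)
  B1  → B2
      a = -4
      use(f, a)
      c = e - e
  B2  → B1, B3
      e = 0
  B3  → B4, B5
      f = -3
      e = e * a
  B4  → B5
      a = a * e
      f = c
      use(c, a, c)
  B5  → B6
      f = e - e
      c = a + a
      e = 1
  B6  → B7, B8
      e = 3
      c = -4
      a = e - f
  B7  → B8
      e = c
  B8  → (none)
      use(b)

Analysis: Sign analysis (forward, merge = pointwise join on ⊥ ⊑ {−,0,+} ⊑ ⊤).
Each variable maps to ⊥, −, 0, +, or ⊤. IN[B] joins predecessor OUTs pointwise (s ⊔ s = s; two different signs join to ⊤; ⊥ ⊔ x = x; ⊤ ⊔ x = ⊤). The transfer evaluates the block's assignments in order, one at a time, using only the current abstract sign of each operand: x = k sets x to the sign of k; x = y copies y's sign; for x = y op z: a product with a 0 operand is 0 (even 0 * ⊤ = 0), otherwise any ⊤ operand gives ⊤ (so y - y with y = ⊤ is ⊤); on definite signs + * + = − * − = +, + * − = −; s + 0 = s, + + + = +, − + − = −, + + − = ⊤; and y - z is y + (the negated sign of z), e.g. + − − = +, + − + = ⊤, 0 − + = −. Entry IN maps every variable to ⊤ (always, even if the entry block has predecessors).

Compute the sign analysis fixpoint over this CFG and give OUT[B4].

Answer: {a: 0, b: ⊤, c: ⊤, d: ⊤, e: 0, f: ⊤}

Working:
Fixpoint table:
  B0:   IN=(all ⊤)   OUT=(all ⊤)
  B1:   IN=(all ⊤)   OUT={a:-; rest ⊤}
  B2:   IN={a:-; rest ⊤}   OUT={a:-, e:0; rest ⊤}
  B3:   IN={a:-, e:0; rest ⊤}   OUT={a:-, e:0, f:-; rest ⊤}
  B4:   IN={a:-, e:0, f:-; rest ⊤}   OUT={a:0, e:0; rest ⊤}
  B5:   IN={e:0; rest ⊤}   OUT={e:+, f:0; rest ⊤}
  B6:   IN={e:+, f:0; rest ⊤}   OUT={a:+, c:-, e:+, f:0; rest ⊤}
  B7:   IN={a:+, c:-, e:+, f:0; rest ⊤}   OUT={a:+, c:-, e:-, f:0; rest ⊤}
  B8:   IN={a:+, c:-, f:0; rest ⊤}   OUT={a:+, c:-, f:0; rest ⊤}

Merge at B4: IN[B4] = OUT[B3] = {a: -, b: ⊤, c: ⊤, d: ⊤, e: 0, f: -}
Applying B4's transfer function to that IN value gives OUT[B4] (row B4 above).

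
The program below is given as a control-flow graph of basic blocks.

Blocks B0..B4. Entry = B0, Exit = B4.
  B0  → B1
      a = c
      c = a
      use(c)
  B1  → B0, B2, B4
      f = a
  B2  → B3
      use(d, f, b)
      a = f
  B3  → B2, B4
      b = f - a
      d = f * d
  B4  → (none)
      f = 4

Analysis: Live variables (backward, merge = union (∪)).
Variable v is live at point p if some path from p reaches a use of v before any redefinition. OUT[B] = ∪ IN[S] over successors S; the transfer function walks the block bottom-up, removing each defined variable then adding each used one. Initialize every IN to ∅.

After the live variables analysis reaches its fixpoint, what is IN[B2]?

Answer: {b, d, f}

Trace:
Converged values:
  B0: | IN={b, c, d} | OUT={a, b, c, d}
  B1: | IN={a, b, c, d} | OUT={b, c, d, f}
  B2: | IN={b, d, f} | OUT={a, d, f}
  B3: | IN={a, d, f} | OUT={b, d, f}
  B4: | IN={} | OUT={}

Merge at B2: OUT[B2] = IN[B3] = {a, d, f}
Applying B2's transfer function to that OUT value gives IN[B2] (row B2 above).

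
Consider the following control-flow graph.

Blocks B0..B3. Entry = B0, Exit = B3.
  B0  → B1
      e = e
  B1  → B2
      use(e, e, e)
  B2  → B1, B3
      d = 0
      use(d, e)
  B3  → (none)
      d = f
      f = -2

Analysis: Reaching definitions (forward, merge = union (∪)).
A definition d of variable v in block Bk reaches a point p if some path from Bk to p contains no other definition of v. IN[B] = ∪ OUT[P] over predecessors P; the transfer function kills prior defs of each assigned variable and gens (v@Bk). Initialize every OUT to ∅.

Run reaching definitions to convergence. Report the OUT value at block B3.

Answer: {d@B3, e@B0, f@B3}

Derivation:
Fixpoint table:
  B0:  IN={}  OUT={e@B0}
  B1:  IN={d@B2, e@B0}  OUT={d@B2, e@B0}
  B2:  IN={d@B2, e@B0}  OUT={d@B2, e@B0}
  B3:  IN={d@B2, e@B0}  OUT={d@B3, e@B0, f@B3}

Merge at B3: IN[B3] = OUT[B2] = {d@B2, e@B0}
Applying B3's transfer function to that IN value gives OUT[B3] (row B3 above).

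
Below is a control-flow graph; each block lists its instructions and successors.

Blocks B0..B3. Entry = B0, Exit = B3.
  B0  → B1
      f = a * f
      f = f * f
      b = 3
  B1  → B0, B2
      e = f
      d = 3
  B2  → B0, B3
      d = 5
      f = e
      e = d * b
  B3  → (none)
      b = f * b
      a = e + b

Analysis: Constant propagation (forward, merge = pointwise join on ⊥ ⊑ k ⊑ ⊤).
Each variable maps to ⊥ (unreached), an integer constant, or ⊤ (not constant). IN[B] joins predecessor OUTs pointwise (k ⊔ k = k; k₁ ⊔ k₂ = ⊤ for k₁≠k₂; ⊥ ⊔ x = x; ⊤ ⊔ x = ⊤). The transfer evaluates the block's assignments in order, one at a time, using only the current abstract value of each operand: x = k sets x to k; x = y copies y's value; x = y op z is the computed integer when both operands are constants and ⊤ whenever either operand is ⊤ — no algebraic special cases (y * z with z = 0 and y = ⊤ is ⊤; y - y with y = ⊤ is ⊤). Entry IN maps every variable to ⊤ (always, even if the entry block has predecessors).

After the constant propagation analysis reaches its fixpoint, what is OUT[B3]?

Answer: {a: ⊤, b: ⊤, c: ⊤, d: 5, e: 15, f: ⊤}

Derivation:
Converged values:
  B0:   IN=(all ⊤)   OUT={b:3; rest ⊤}
  B1:   IN={b:3; rest ⊤}   OUT={b:3, d:3; rest ⊤}
  B2:   IN={b:3, d:3; rest ⊤}   OUT={b:3, d:5, e:15; rest ⊤}
  B3:   IN={b:3, d:5, e:15; rest ⊤}   OUT={d:5, e:15; rest ⊤}

Merge at B3: IN[B3] = OUT[B2] = {a: ⊤, b: 3, c: ⊤, d: 5, e: 15, f: ⊤}
Applying B3's transfer function to that IN value gives OUT[B3] (row B3 above).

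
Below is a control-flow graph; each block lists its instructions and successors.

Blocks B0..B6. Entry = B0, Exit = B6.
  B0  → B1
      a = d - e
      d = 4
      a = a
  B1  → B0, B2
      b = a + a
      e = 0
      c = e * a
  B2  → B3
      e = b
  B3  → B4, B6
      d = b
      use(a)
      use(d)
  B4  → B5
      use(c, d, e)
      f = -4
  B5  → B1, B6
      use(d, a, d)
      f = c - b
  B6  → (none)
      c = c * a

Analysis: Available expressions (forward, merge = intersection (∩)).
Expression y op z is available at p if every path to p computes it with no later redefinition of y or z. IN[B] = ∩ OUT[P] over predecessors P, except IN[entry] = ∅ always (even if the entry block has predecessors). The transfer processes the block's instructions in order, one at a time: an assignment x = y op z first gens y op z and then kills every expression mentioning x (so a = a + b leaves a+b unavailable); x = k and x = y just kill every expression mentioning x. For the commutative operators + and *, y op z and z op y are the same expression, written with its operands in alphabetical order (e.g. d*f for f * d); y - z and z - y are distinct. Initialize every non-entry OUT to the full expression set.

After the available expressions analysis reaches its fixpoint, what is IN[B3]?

Answer: {a+a}

Trace:
Fixpoint table:
  B0: | IN={} | OUT={}
  B1: | IN={} | OUT={a*e, a+a}
  B2: | IN={a*e, a+a} | OUT={a+a}
  B3: | IN={a+a} | OUT={a+a}
  B4: | IN={a+a} | OUT={a+a}
  B5: | IN={a+a} | OUT={a+a, c-b}
  B6: | IN={a+a} | OUT={a+a}

Merge at B3: IN[B3] = OUT[B2] = {a+a}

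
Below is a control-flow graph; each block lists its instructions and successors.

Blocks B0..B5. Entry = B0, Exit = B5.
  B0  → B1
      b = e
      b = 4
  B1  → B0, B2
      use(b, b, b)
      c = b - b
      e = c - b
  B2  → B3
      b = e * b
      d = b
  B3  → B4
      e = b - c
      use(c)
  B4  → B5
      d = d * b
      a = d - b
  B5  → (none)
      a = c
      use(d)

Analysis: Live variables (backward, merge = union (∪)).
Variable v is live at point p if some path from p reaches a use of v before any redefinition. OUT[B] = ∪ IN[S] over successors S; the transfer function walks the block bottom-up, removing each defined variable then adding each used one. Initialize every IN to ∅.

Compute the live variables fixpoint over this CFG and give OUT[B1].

Answer: {b, c, e}

Derivation:
Fixpoint table:
  B0: | IN={e} | OUT={b}
  B1: | IN={b} | OUT={b, c, e}
  B2: | IN={b, c, e} | OUT={b, c, d}
  B3: | IN={b, c, d} | OUT={b, c, d}
  B4: | IN={b, c, d} | OUT={c, d}
  B5: | IN={c, d} | OUT={}

Merge at B1: OUT[B1] = IN[B0] ⊔ IN[B2] = {b, c, e}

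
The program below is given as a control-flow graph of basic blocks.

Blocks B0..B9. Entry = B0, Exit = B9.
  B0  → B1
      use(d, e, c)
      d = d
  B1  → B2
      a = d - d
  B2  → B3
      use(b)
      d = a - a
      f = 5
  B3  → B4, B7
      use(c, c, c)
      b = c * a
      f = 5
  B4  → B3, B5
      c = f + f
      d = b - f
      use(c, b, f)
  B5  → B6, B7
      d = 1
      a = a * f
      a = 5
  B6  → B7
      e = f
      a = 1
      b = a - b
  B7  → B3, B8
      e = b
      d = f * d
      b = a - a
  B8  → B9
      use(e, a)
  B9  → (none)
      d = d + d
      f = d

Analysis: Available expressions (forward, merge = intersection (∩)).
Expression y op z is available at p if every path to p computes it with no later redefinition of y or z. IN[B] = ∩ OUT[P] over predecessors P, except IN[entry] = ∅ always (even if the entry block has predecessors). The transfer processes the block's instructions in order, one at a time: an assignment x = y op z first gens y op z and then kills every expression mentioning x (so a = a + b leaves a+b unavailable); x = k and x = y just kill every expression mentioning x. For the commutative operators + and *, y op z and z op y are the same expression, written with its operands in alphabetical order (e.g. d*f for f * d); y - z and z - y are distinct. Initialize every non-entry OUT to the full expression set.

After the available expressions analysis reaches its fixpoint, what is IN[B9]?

Fixpoint table:
  B0:  IN={}  OUT={}
  B1:  IN={}  OUT={d-d}
  B2:  IN={d-d}  OUT={a-a}
  B3:  IN={a-a}  OUT={a*c, a-a}
  B4:  IN={a*c, a-a}  OUT={a-a, b-f, f+f}
  B5:  IN={a-a, b-f, f+f}  OUT={b-f, f+f}
  B6:  IN={b-f, f+f}  OUT={f+f}
  B7:  IN={}  OUT={a-a}
  B8:  IN={a-a}  OUT={a-a}
  B9:  IN={a-a}  OUT={a-a}

Merge at B9: IN[B9] = OUT[B8] = {a-a}

Answer: {a-a}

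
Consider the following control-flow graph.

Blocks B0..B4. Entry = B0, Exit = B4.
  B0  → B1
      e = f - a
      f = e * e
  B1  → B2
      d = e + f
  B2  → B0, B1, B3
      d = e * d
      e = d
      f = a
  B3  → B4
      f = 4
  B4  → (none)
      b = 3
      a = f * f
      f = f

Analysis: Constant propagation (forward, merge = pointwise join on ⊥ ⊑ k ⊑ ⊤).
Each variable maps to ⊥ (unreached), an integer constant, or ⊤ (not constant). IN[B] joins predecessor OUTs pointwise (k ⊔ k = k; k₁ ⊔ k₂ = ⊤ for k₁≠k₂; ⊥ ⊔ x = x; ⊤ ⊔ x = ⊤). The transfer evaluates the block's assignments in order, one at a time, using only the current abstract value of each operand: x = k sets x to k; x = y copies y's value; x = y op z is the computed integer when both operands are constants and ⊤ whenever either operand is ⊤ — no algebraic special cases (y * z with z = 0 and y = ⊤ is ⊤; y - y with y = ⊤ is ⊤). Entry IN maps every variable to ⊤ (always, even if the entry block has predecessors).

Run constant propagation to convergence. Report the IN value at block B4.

Fixpoint table:
  B0:  IN=(all ⊤)  OUT=(all ⊤)
  B1:  IN=(all ⊤)  OUT=(all ⊤)
  B2:  IN=(all ⊤)  OUT=(all ⊤)
  B3:  IN=(all ⊤)  OUT={f:4; rest ⊤}
  B4:  IN={f:4; rest ⊤}  OUT={a:16, b:3, f:4; rest ⊤}

Merge at B4: IN[B4] = OUT[B3] = {a: ⊤, b: ⊤, c: ⊤, d: ⊤, e: ⊤, f: 4}

Answer: {a: ⊤, b: ⊤, c: ⊤, d: ⊤, e: ⊤, f: 4}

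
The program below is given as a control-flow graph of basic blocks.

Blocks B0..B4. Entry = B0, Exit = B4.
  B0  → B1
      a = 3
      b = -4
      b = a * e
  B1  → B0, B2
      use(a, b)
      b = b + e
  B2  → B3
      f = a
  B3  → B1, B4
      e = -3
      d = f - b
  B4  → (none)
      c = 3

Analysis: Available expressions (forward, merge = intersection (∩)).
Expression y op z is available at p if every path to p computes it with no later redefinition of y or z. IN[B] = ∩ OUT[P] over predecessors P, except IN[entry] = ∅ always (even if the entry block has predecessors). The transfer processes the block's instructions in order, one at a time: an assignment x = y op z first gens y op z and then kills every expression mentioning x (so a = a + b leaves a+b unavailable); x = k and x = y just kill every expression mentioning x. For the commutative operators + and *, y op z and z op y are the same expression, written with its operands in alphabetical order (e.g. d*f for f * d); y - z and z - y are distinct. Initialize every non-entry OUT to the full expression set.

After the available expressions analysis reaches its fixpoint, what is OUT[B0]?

Fixpoint table:
  B0:  IN={}  OUT={a*e}
  B1:  IN={}  OUT={}
  B2:  IN={}  OUT={}
  B3:  IN={}  OUT={f-b}
  B4:  IN={f-b}  OUT={f-b}

Merge at B0 (entry node, so the boundary value {} is joined with the incoming edge(s)): IN[B0] = {} ∩ OUT[B1] = {}
Applying B0's transfer function to that IN value gives OUT[B0] (row B0 above).

Answer: {a*e}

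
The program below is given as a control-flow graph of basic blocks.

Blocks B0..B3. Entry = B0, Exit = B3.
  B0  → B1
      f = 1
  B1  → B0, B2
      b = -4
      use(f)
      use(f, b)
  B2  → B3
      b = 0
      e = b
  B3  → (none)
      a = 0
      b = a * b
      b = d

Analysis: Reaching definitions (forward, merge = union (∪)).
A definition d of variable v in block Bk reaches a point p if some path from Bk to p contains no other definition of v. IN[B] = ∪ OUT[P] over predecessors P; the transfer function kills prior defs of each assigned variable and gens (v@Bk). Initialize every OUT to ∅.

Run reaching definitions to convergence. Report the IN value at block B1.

Answer: {b@B1, f@B0}

Working:
Converged values:
  B0:  IN={b@B1, f@B0}  OUT={b@B1, f@B0}
  B1:  IN={b@B1, f@B0}  OUT={b@B1, f@B0}
  B2:  IN={b@B1, f@B0}  OUT={b@B2, e@B2, f@B0}
  B3:  IN={b@B2, e@B2, f@B0}  OUT={a@B3, b@B3, e@B2, f@B0}

Merge at B1: IN[B1] = OUT[B0] = {b@B1, f@B0}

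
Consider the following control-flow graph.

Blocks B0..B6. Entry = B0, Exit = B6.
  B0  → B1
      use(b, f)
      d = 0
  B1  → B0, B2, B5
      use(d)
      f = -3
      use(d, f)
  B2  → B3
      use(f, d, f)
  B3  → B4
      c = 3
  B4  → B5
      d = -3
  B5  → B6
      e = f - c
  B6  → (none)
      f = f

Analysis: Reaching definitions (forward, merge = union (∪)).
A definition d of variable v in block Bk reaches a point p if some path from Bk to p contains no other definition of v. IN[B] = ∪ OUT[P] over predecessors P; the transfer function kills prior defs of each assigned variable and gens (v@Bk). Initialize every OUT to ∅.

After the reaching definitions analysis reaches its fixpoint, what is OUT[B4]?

Answer: {c@B3, d@B4, f@B1}

Trace:
Converged values:
  B0:  IN={d@B0, f@B1}  OUT={d@B0, f@B1}
  B1:  IN={d@B0, f@B1}  OUT={d@B0, f@B1}
  B2:  IN={d@B0, f@B1}  OUT={d@B0, f@B1}
  B3:  IN={d@B0, f@B1}  OUT={c@B3, d@B0, f@B1}
  B4:  IN={c@B3, d@B0, f@B1}  OUT={c@B3, d@B4, f@B1}
  B5:  IN={c@B3, d@B0, d@B4, f@B1}  OUT={c@B3, d@B0, d@B4, e@B5, f@B1}
  B6:  IN={c@B3, d@B0, d@B4, e@B5, f@B1}  OUT={c@B3, d@B0, d@B4, e@B5, f@B6}

Merge at B4: IN[B4] = OUT[B3] = {c@B3, d@B0, f@B1}
Applying B4's transfer function to that IN value gives OUT[B4] (row B4 above).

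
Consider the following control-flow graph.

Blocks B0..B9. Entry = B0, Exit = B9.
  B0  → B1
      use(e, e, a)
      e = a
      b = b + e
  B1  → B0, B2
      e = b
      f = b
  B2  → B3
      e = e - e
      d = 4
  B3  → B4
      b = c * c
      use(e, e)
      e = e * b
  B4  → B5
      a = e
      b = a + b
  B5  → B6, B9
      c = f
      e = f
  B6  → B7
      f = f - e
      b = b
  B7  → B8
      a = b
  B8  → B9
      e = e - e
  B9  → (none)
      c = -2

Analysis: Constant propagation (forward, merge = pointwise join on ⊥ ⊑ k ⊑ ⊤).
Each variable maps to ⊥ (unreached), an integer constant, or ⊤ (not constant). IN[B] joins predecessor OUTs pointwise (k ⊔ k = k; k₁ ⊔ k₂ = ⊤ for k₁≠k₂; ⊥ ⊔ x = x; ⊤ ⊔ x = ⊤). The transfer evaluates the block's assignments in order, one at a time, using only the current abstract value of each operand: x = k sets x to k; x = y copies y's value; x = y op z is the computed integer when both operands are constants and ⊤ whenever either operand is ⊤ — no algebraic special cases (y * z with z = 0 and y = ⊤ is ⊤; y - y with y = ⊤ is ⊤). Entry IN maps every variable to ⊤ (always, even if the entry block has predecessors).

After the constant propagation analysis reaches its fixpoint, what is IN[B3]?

Per-block solution:
  B0:   IN=(all ⊤)   OUT=(all ⊤)
  B1:   IN=(all ⊤)   OUT=(all ⊤)
  B2:   IN=(all ⊤)   OUT={d:4; rest ⊤}
  B3:   IN={d:4; rest ⊤}   OUT={d:4; rest ⊤}
  B4:   IN={d:4; rest ⊤}   OUT={d:4; rest ⊤}
  B5:   IN={d:4; rest ⊤}   OUT={d:4; rest ⊤}
  B6:   IN={d:4; rest ⊤}   OUT={d:4; rest ⊤}
  B7:   IN={d:4; rest ⊤}   OUT={d:4; rest ⊤}
  B8:   IN={d:4; rest ⊤}   OUT={d:4; rest ⊤}
  B9:   IN={d:4; rest ⊤}   OUT={c:-2, d:4; rest ⊤}

Merge at B3: IN[B3] = OUT[B2] = {a: ⊤, b: ⊤, c: ⊤, d: 4, e: ⊤, f: ⊤}

Answer: {a: ⊤, b: ⊤, c: ⊤, d: 4, e: ⊤, f: ⊤}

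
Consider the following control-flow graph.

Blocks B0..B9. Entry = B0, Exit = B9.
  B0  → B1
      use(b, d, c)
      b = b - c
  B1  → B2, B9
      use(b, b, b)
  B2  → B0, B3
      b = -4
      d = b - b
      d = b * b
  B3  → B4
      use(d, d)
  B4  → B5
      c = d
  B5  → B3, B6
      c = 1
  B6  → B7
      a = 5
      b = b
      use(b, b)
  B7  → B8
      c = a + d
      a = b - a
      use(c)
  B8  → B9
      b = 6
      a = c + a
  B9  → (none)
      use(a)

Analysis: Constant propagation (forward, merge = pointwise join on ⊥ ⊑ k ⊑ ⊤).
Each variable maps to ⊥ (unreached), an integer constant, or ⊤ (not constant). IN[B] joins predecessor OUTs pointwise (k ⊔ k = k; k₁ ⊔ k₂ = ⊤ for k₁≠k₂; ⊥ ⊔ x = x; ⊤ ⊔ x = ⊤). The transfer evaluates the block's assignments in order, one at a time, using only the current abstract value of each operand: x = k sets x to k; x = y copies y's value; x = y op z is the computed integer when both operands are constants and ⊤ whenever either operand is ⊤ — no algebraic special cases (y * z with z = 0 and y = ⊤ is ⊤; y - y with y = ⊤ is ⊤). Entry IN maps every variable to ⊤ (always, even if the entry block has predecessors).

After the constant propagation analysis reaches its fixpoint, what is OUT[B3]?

Per-block solution:
  B0: | IN=(all ⊤) | OUT=(all ⊤)
  B1: | IN=(all ⊤) | OUT=(all ⊤)
  B2: | IN=(all ⊤) | OUT={b:-4, d:16; rest ⊤}
  B3: | IN={b:-4, d:16; rest ⊤} | OUT={b:-4, d:16; rest ⊤}
  B4: | IN={b:-4, d:16; rest ⊤} | OUT={b:-4, c:16, d:16; rest ⊤}
  B5: | IN={b:-4, c:16, d:16; rest ⊤} | OUT={b:-4, c:1, d:16; rest ⊤}
  B6: | IN={b:-4, c:1, d:16; rest ⊤} | OUT={a:5, b:-4, c:1, d:16; rest ⊤}
  B7: | IN={a:5, b:-4, c:1, d:16; rest ⊤} | OUT={a:-9, b:-4, c:21, d:16; rest ⊤}
  B8: | IN={a:-9, b:-4, c:21, d:16; rest ⊤} | OUT={a:12, b:6, c:21, d:16; rest ⊤}
  B9: | IN=(all ⊤) | OUT=(all ⊤)

Merge at B3: IN[B3] = OUT[B2] ⊔ OUT[B5] = {a: ⊤, b: -4, c: ⊤, d: 16, e: ⊤, f: ⊤}
Applying B3's transfer function to that IN value gives OUT[B3] (row B3 above).

Answer: {a: ⊤, b: -4, c: ⊤, d: 16, e: ⊤, f: ⊤}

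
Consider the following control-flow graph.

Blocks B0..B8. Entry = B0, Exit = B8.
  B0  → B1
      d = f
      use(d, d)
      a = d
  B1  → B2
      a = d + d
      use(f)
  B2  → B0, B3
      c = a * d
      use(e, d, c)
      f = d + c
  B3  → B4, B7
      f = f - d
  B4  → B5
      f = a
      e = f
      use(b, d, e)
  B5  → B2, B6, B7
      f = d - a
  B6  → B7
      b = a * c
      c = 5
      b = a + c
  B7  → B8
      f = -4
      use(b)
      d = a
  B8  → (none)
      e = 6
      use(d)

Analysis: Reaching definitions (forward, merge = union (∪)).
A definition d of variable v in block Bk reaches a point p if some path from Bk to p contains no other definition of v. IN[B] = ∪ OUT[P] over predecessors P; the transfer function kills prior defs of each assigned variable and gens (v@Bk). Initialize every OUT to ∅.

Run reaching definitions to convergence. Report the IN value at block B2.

Per-block solution:
  B0:   IN={a@B1, c@B2, d@B0, e@B4, f@B2}   OUT={a@B0, c@B2, d@B0, e@B4, f@B2}
  B1:   IN={a@B0, c@B2, d@B0, e@B4, f@B2}   OUT={a@B1, c@B2, d@B0, e@B4, f@B2}
  B2:   IN={a@B1, c@B2, d@B0, e@B4, f@B2, f@B5}   OUT={a@B1, c@B2, d@B0, e@B4, f@B2}
  B3:   IN={a@B1, c@B2, d@B0, e@B4, f@B2}   OUT={a@B1, c@B2, d@B0, e@B4, f@B3}
  B4:   IN={a@B1, c@B2, d@B0, e@B4, f@B3}   OUT={a@B1, c@B2, d@B0, e@B4, f@B4}
  B5:   IN={a@B1, c@B2, d@B0, e@B4, f@B4}   OUT={a@B1, c@B2, d@B0, e@B4, f@B5}
  B6:   IN={a@B1, c@B2, d@B0, e@B4, f@B5}   OUT={a@B1, b@B6, c@B6, d@B0, e@B4, f@B5}
  B7:   IN={a@B1, b@B6, c@B2, c@B6, d@B0, e@B4, f@B3, f@B5}   OUT={a@B1, b@B6, c@B2, c@B6, d@B7, e@B4, f@B7}
  B8:   IN={a@B1, b@B6, c@B2, c@B6, d@B7, e@B4, f@B7}   OUT={a@B1, b@B6, c@B2, c@B6, d@B7, e@B8, f@B7}

Merge at B2: IN[B2] = OUT[B1] ⊔ OUT[B5] = {a@B1, c@B2, d@B0, e@B4, f@B2, f@B5}

Answer: {a@B1, c@B2, d@B0, e@B4, f@B2, f@B5}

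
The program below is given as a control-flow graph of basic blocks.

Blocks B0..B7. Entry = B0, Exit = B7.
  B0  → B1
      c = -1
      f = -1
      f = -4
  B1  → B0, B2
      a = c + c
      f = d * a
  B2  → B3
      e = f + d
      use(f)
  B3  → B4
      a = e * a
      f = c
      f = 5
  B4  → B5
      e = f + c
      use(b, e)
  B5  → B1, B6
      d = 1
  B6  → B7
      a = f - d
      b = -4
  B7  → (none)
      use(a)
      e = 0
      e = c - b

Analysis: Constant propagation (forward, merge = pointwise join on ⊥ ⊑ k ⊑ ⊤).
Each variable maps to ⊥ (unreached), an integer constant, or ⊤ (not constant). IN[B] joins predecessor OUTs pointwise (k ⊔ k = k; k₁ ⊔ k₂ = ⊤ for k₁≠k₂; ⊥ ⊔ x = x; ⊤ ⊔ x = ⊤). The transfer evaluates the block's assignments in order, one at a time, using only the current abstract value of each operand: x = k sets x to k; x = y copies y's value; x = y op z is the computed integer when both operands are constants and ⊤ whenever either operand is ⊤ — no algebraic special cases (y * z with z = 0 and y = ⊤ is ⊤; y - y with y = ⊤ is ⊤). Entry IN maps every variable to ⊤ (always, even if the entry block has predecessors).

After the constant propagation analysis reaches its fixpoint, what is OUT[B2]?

Answer: {a: -2, b: ⊤, c: -1, d: ⊤, e: ⊤, f: ⊤}

Derivation:
Fixpoint table:
  B0: | IN=(all ⊤) | OUT={c:-1, f:-4; rest ⊤}
  B1: | IN={c:-1; rest ⊤} | OUT={a:-2, c:-1; rest ⊤}
  B2: | IN={a:-2, c:-1; rest ⊤} | OUT={a:-2, c:-1; rest ⊤}
  B3: | IN={a:-2, c:-1; rest ⊤} | OUT={c:-1, f:5; rest ⊤}
  B4: | IN={c:-1, f:5; rest ⊤} | OUT={c:-1, e:4, f:5; rest ⊤}
  B5: | IN={c:-1, e:4, f:5; rest ⊤} | OUT={c:-1, d:1, e:4, f:5; rest ⊤}
  B6: | IN={c:-1, d:1, e:4, f:5; rest ⊤} | OUT={a:4, b:-4, c:-1, d:1, e:4, f:5; rest ⊤}
  B7: | IN={a:4, b:-4, c:-1, d:1, e:4, f:5; rest ⊤} | OUT={a:4, b:-4, c:-1, d:1, e:3, f:5; rest ⊤}

Merge at B2: IN[B2] = OUT[B1] = {a: -2, b: ⊤, c: -1, d: ⊤, e: ⊤, f: ⊤}
Applying B2's transfer function to that IN value gives OUT[B2] (row B2 above).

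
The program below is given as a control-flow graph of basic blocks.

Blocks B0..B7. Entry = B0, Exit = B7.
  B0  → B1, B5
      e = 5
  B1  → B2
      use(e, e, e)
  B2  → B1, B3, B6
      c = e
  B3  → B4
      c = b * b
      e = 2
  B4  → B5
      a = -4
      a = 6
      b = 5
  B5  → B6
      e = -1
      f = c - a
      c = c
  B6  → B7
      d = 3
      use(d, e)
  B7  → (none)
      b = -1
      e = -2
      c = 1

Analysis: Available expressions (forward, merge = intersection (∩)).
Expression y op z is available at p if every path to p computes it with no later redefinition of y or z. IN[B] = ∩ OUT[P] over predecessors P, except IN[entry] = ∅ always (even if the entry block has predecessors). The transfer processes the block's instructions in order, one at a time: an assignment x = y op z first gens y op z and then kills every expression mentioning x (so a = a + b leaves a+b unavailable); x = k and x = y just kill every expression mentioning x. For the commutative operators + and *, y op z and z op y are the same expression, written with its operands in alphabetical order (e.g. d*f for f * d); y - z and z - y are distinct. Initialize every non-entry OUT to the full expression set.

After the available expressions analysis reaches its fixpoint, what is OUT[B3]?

Converged values:
  B0:  IN={}  OUT={}
  B1:  IN={}  OUT={}
  B2:  IN={}  OUT={}
  B3:  IN={}  OUT={b*b}
  B4:  IN={b*b}  OUT={}
  B5:  IN={}  OUT={}
  B6:  IN={}  OUT={}
  B7:  IN={}  OUT={}

Merge at B3: IN[B3] = OUT[B2] = {}
Applying B3's transfer function to that IN value gives OUT[B3] (row B3 above).

Answer: {b*b}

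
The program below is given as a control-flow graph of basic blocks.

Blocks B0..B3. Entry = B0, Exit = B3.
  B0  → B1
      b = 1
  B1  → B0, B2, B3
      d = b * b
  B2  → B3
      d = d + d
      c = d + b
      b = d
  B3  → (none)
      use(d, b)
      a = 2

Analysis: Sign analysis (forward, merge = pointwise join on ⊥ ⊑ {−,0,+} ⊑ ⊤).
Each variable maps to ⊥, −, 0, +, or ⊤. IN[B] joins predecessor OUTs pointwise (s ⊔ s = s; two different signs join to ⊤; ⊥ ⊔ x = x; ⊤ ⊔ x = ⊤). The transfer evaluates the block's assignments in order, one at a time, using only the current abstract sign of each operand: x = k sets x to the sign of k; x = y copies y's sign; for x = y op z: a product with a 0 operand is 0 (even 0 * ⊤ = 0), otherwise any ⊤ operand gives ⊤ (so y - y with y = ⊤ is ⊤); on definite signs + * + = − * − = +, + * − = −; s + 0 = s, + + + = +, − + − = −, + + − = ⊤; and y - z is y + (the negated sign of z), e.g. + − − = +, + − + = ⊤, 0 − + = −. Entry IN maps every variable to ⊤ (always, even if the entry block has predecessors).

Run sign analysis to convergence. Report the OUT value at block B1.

Answer: {a: ⊤, b: +, c: ⊤, d: +, e: ⊤, f: ⊤}

Derivation:
Fixpoint table:
  B0:   IN=(all ⊤)   OUT={b:+; rest ⊤}
  B1:   IN={b:+; rest ⊤}   OUT={b:+, d:+; rest ⊤}
  B2:   IN={b:+, d:+; rest ⊤}   OUT={b:+, c:+, d:+; rest ⊤}
  B3:   IN={b:+, d:+; rest ⊤}   OUT={a:+, b:+, d:+; rest ⊤}

Merge at B1: IN[B1] = OUT[B0] = {a: ⊤, b: +, c: ⊤, d: ⊤, e: ⊤, f: ⊤}
Applying B1's transfer function to that IN value gives OUT[B1] (row B1 above).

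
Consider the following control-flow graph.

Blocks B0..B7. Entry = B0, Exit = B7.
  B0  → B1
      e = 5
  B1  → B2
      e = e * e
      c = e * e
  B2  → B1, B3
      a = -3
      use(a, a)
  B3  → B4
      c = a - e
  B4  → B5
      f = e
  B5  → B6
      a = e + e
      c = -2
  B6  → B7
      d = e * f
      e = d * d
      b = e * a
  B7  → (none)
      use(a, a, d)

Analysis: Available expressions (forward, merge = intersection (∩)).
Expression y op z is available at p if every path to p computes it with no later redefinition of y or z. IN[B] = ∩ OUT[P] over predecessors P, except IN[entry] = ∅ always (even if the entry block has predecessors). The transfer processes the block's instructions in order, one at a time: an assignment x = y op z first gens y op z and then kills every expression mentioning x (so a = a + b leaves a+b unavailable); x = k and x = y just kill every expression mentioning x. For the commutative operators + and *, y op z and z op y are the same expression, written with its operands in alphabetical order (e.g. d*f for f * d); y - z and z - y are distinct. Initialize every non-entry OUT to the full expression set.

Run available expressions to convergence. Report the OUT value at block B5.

Answer: {e*e, e+e}

Derivation:
Per-block solution:
  B0:  IN={}  OUT={}
  B1:  IN={}  OUT={e*e}
  B2:  IN={e*e}  OUT={e*e}
  B3:  IN={e*e}  OUT={a-e, e*e}
  B4:  IN={a-e, e*e}  OUT={a-e, e*e}
  B5:  IN={a-e, e*e}  OUT={e*e, e+e}
  B6:  IN={e*e, e+e}  OUT={a*e, d*d}
  B7:  IN={a*e, d*d}  OUT={a*e, d*d}

Merge at B5: IN[B5] = OUT[B4] = {a-e, e*e}
Applying B5's transfer function to that IN value gives OUT[B5] (row B5 above).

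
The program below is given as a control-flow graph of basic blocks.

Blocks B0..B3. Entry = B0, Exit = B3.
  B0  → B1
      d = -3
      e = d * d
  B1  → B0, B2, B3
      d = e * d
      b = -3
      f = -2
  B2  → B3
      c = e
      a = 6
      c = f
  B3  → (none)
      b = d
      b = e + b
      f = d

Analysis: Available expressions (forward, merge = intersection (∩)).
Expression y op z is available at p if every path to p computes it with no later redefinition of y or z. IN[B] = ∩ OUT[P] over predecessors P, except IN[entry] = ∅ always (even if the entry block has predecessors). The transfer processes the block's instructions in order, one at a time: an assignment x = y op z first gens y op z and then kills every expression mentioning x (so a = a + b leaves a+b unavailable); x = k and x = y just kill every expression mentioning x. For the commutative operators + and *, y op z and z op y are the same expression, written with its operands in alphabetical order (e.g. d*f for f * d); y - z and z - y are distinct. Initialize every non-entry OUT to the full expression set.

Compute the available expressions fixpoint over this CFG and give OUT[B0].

Converged values:
  B0: | IN={} | OUT={d*d}
  B1: | IN={d*d} | OUT={}
  B2: | IN={} | OUT={}
  B3: | IN={} | OUT={}

Merge at B0 (entry node, so the boundary value {} is joined with the incoming edge(s)): IN[B0] = {} ∩ OUT[B1] = {}
Applying B0's transfer function to that IN value gives OUT[B0] (row B0 above).

Answer: {d*d}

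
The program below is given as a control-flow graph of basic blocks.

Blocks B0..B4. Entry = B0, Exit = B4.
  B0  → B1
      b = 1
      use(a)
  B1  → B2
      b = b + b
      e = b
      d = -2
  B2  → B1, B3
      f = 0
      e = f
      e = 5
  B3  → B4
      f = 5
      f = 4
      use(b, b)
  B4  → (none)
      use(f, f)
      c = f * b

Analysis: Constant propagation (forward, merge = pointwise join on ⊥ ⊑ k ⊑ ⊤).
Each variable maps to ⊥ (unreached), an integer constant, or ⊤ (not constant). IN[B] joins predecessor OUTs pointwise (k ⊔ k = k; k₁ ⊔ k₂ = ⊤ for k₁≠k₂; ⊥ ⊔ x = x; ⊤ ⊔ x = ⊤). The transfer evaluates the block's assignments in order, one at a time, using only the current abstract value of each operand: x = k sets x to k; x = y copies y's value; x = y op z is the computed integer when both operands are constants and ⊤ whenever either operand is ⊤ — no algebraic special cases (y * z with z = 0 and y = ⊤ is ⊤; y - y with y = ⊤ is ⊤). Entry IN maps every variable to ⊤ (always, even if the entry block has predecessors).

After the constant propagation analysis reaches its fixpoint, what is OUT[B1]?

Answer: {a: ⊤, b: ⊤, c: ⊤, d: -2, e: ⊤, f: ⊤}

Working:
Per-block solution:
  B0: | IN=(all ⊤) | OUT={b:1; rest ⊤}
  B1: | IN=(all ⊤) | OUT={d:-2; rest ⊤}
  B2: | IN={d:-2; rest ⊤} | OUT={d:-2, e:5, f:0; rest ⊤}
  B3: | IN={d:-2, e:5, f:0; rest ⊤} | OUT={d:-2, e:5, f:4; rest ⊤}
  B4: | IN={d:-2, e:5, f:4; rest ⊤} | OUT={d:-2, e:5, f:4; rest ⊤}

Merge at B1: IN[B1] = OUT[B0] ⊔ OUT[B2] = {a: ⊤, b: ⊤, c: ⊤, d: ⊤, e: ⊤, f: ⊤}
Applying B1's transfer function to that IN value gives OUT[B1] (row B1 above).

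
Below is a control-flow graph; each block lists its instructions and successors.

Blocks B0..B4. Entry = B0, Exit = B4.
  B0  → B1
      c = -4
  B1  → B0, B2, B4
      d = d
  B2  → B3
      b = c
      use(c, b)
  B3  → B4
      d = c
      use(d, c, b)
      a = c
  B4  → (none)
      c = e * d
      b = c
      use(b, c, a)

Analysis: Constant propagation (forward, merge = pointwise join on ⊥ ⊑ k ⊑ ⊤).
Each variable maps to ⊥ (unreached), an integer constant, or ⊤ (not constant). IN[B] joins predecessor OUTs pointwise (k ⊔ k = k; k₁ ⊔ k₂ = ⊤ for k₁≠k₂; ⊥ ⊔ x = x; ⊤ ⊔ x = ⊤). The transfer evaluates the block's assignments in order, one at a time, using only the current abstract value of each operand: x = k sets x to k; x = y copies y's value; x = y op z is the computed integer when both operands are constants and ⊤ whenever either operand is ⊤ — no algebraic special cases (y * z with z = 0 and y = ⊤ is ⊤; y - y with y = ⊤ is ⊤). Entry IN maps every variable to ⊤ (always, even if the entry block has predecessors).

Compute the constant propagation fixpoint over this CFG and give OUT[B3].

Per-block solution:
  B0: | IN=(all ⊤) | OUT={c:-4; rest ⊤}
  B1: | IN={c:-4; rest ⊤} | OUT={c:-4; rest ⊤}
  B2: | IN={c:-4; rest ⊤} | OUT={b:-4, c:-4; rest ⊤}
  B3: | IN={b:-4, c:-4; rest ⊤} | OUT={a:-4, b:-4, c:-4, d:-4; rest ⊤}
  B4: | IN={c:-4; rest ⊤} | OUT=(all ⊤)

Merge at B3: IN[B3] = OUT[B2] = {a: ⊤, b: -4, c: -4, d: ⊤, e: ⊤, f: ⊤}
Applying B3's transfer function to that IN value gives OUT[B3] (row B3 above).

Answer: {a: -4, b: -4, c: -4, d: -4, e: ⊤, f: ⊤}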